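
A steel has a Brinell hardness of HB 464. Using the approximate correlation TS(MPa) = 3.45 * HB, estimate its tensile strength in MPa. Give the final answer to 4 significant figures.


TS (MPa) = 3.45 * HB
TS = 3.45 * 464
TS = 1601 MPa


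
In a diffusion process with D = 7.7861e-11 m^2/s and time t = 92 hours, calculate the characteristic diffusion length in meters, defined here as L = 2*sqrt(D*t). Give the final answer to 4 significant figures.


t = 92 hr = 331200 s
Diffusion length = 2*sqrt(D*t)
= 2*sqrt(7.7861e-11 * 331200)
= 0.01016 m


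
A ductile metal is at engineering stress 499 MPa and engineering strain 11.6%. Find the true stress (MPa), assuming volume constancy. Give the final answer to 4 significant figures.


sigma_true = sigma_eng * (1 + epsilon_eng)
sigma_true = 499 * (1 + 0.116)
sigma_true = 556.9 MPa


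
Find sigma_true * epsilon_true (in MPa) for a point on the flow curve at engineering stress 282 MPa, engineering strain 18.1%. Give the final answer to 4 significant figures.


sigma_true = sigma_eng * (1 + epsilon_eng)
sigma_true = 282 * (1 + 0.181) = 333.042 MPa
epsilon_true = ln(1 + epsilon_eng)
epsilon_true = ln(1 + 0.181) = 0.166362
sigma_true * epsilon_true = 333.042 * 0.166362 = 55.41 MPa


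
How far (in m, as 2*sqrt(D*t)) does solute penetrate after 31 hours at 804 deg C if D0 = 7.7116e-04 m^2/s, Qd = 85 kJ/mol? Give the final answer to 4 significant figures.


Step 1: D = D0 * exp(-Qd/(R*T))
T = 1077.15 K
D = 7.7116e-04 * exp(-85e3 / (8.314 * 1077.15)) = 5.82182e-08 m^2/s
Step 2: L = 2*sqrt(D*t)
t = 31 h = 111600 s
L = 2*sqrt(5.82182e-08 * 111600) = 0.1612 m


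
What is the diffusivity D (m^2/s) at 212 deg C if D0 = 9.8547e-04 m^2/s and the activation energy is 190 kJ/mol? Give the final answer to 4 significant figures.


D = D0 * exp(-Qd / (R*T))
T = 485.15 K
D = 9.8547e-04 * exp(-190e3 / (8.314 * 485.15))
D = 3.437e-24 m^2/s


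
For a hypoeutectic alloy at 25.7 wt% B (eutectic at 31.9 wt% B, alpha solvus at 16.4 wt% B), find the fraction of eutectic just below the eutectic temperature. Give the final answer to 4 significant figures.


f_primary = (C_e - C0) / (C_e - C_alpha_max)
f_primary = (31.9 - 25.7) / (31.9 - 16.4)
f_primary = 0.4
f_eutectic = 1 - 0.4 = 0.6


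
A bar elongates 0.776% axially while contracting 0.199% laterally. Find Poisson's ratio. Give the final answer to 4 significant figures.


nu = -epsilon_lat / epsilon_axial
Lateral strain is contraction (negative), so using magnitudes:
nu = 0.199 / 0.776
nu = 0.2564


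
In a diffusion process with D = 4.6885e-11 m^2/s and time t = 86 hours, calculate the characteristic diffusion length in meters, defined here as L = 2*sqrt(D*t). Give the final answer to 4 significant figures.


t = 86 hr = 309600 s
Diffusion length = 2*sqrt(D*t)
= 2*sqrt(4.6885e-11 * 309600)
= 7.62e-03 m


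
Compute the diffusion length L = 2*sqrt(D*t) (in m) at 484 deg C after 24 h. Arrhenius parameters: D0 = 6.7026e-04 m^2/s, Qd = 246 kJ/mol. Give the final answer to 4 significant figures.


Step 1: D = D0 * exp(-Qd/(R*T))
T = 757.15 K
D = 6.7026e-04 * exp(-246e3 / (8.314 * 757.15)) = 7.15254e-21 m^2/s
Step 2: L = 2*sqrt(D*t)
t = 24 h = 86400 s
L = 2*sqrt(7.15254e-21 * 86400) = 4.972e-08 m


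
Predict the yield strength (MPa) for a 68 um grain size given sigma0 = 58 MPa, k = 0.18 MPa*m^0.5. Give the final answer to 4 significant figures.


sigma_y = sigma0 + k / sqrt(d)
d = 68 um = 6.8e-05 m
sigma_y = 58 + 0.18 / sqrt(6.8e-05)
sigma_y = 79.83 MPa


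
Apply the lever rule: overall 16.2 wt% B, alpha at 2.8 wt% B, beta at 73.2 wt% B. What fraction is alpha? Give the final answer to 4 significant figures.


f_alpha = (C_beta - C0) / (C_beta - C_alpha)
f_alpha = (73.2 - 16.2) / (73.2 - 2.8)
f_alpha = 0.8097


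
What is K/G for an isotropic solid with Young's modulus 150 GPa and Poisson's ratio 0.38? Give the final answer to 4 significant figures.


G = E / (2*(1+nu))
G = 150 / (2*(1+0.38)) = 54.3478 GPa
K = E / (3*(1-2*nu))
K = 150 / (3*(1-2*0.38)) = 208.333 GPa
K/G = 208.333 / 54.3478 = 3.833


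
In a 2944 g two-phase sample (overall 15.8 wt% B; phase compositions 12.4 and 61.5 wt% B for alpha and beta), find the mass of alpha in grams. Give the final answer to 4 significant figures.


f_alpha = (C_beta - C0) / (C_beta - C_alpha)
f_alpha = (61.5 - 15.8) / (61.5 - 12.4) = 0.930754
m_alpha = f_alpha * m_total = 0.930754 * 2944 = 2740 g


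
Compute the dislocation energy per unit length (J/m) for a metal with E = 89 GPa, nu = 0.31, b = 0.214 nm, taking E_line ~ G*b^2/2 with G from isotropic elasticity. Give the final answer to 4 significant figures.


Step 1: G = E / (2*(1+nu))
G = 89 / (2*(1+0.31)) = 33.9695 GPa = 3.39695e+10 Pa
Step 2: E_line = G*b^2/2
b = 0.214 nm = 2.14e-10 m
E_line = 0.5 * 3.39695e+10 * (2.14e-10)^2 = 7.778e-10 J/m


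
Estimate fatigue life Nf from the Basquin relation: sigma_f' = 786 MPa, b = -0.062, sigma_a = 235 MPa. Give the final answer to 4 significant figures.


sigma_a = sigma_f' * (2*Nf)^b
2*Nf = (sigma_a / sigma_f')^(1/b)
2*Nf = (235 / 786)^(1/-0.062)
2*Nf = 2.86638e+08
Nf = 1.433e+08 cycles


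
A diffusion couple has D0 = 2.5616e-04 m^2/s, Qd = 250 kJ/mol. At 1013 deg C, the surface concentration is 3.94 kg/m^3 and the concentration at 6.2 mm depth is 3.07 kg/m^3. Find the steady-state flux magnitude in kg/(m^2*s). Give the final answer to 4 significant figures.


Step 1: D = D0 * exp(-Qd/(R*T))
T = 1013 + 273.15 = 1286.15 K
D = 2.5616e-04 * exp(-250e3 / (8.314 * 1286.15)) = 1.79825e-14 m^2/s
Step 2: J = D * (C1 - C2) / dx
J = 1.79825e-14 * (3.94 - 3.07) / 6.2e-03
J = 2.523e-12 kg/(m^2*s)


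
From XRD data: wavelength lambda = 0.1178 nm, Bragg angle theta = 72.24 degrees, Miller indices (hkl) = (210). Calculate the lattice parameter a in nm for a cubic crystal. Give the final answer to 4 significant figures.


d = lambda / (2*sin(theta))
d = 0.1178 / (2*sin(72.24 deg))
d = 0.0618475 nm
a = d * sqrt(h^2+k^2+l^2) = 0.0618475 * sqrt(5)
a = 0.1383 nm


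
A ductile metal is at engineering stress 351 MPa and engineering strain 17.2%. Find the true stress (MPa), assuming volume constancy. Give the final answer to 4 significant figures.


sigma_true = sigma_eng * (1 + epsilon_eng)
sigma_true = 351 * (1 + 0.172)
sigma_true = 411.4 MPa


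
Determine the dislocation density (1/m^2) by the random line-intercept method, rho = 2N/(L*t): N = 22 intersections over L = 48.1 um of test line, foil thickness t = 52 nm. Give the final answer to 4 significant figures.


rho = 2N / (L * t)
L = 48.1 um = 4.81e-05 m, t = 52 nm = 5.2e-08 m
rho = 2 * 22 / (4.81e-05 * 5.2e-08)
rho = 1.759e+13 1/m^2


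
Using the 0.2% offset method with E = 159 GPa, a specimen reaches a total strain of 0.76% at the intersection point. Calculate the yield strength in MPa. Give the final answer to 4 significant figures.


Offset strain = 0.002
Elastic strain at yield = total_strain - offset = 7.6e-03 - 0.002 = 5.6e-03
sigma_y = E * elastic_strain = 159000 * 5.6e-03
sigma_y = 890.4 MPa


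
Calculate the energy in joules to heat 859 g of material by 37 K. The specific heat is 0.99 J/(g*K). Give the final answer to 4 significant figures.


Q = m * cp * dT
Q = 859 * 0.99 * 37
Q = 31470 J


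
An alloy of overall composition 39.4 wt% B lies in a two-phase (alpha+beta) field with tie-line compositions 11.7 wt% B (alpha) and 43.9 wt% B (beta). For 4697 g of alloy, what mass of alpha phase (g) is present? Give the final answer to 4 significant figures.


f_alpha = (C_beta - C0) / (C_beta - C_alpha)
f_alpha = (43.9 - 39.4) / (43.9 - 11.7) = 0.139752
m_alpha = f_alpha * m_total = 0.139752 * 4697 = 656.4 g


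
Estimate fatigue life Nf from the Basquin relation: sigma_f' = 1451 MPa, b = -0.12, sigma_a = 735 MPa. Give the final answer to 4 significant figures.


sigma_a = sigma_f' * (2*Nf)^b
2*Nf = (sigma_a / sigma_f')^(1/b)
2*Nf = (735 / 1451)^(1/-0.12)
2*Nf = 289.401
Nf = 144.7 cycles


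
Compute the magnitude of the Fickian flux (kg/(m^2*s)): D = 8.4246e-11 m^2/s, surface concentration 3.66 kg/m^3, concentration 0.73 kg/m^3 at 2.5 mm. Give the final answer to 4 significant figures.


J = -D * (dC/dx) = D * (C1 - C2) / dx
J = 8.4246e-11 * (3.66 - 0.73) / 2.5e-03
J = 9.874e-08 kg/(m^2*s)


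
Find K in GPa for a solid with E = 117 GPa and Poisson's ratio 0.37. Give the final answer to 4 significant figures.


K = E / (3*(1-2*nu))
K = 117 / (3*(1-2*0.37))
K = 150 GPa


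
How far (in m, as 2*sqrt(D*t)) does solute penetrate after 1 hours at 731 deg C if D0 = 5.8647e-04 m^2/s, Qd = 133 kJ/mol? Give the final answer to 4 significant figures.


Step 1: D = D0 * exp(-Qd/(R*T))
T = 1004.15 K
D = 5.8647e-04 * exp(-133e3 / (8.314 * 1004.15)) = 7.07132e-11 m^2/s
Step 2: L = 2*sqrt(D*t)
t = 1 h = 3600 s
L = 2*sqrt(7.07132e-11 * 3600) = 1.009e-03 m


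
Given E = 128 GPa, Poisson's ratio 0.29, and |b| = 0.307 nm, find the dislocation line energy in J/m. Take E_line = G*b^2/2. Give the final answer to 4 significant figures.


Step 1: G = E / (2*(1+nu))
G = 128 / (2*(1+0.29)) = 49.6124 GPa = 4.96124e+10 Pa
Step 2: E_line = G*b^2/2
b = 0.307 nm = 3.07e-10 m
E_line = 0.5 * 4.96124e+10 * (3.07e-10)^2 = 2.338e-09 J/m


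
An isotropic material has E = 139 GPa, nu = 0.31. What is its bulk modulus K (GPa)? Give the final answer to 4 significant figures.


K = E / (3*(1-2*nu))
K = 139 / (3*(1-2*0.31))
K = 121.9 GPa


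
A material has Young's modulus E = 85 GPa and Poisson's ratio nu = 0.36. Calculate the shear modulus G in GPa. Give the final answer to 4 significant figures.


G = E / (2*(1+nu))
G = 85 / (2*(1+0.36))
G = 31.25 GPa


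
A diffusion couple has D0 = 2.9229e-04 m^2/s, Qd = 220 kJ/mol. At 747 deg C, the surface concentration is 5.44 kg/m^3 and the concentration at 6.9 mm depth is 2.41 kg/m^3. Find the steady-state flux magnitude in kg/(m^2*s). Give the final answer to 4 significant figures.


Step 1: D = D0 * exp(-Qd/(R*T))
T = 747 + 273.15 = 1020.15 K
D = 2.9229e-04 * exp(-220e3 / (8.314 * 1020.15)) = 1.5877e-15 m^2/s
Step 2: J = D * (C1 - C2) / dx
J = 1.5877e-15 * (5.44 - 2.41) / 6.9e-03
J = 6.972e-13 kg/(m^2*s)


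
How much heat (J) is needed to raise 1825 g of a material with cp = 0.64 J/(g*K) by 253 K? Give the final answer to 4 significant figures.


Q = m * cp * dT
Q = 1825 * 0.64 * 253
Q = 295500 J


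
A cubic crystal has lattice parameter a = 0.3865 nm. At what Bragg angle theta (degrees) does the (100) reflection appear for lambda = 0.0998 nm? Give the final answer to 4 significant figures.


d = a / sqrt(h^2+k^2+l^2)
d = 0.3865 / sqrt(1) = 0.3865 nm
lambda = 2*d*sin(theta)  =>  sin(theta) = lambda / (2*d)
sin(theta) = 0.0998 / (2 * 0.3865) = 0.129107
theta = 7.418 deg


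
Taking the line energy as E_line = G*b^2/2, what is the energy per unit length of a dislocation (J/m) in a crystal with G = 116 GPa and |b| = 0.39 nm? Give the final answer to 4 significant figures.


E = G*b^2/2
b = 0.39 nm = 3.9e-10 m
G = 116 GPa = 1.16e+11 Pa
E = 0.5 * 1.16e+11 * (3.9e-10)^2
E = 8.822e-09 J/m


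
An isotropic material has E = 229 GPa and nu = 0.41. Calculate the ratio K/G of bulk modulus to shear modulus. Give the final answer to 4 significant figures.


G = E / (2*(1+nu))
G = 229 / (2*(1+0.41)) = 81.2057 GPa
K = E / (3*(1-2*nu))
K = 229 / (3*(1-2*0.41)) = 424.074 GPa
K/G = 424.074 / 81.2057 = 5.222


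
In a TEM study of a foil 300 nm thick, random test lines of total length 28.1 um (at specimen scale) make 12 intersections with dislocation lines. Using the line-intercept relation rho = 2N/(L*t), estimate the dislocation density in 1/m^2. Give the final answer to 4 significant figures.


rho = 2N / (L * t)
L = 28.1 um = 2.81e-05 m, t = 300 nm = 3e-07 m
rho = 2 * 12 / (2.81e-05 * 3e-07)
rho = 2.847e+12 1/m^2


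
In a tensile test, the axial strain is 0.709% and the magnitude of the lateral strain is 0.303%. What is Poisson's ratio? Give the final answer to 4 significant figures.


nu = -epsilon_lat / epsilon_axial
Lateral strain is contraction (negative), so using magnitudes:
nu = 0.303 / 0.709
nu = 0.4274


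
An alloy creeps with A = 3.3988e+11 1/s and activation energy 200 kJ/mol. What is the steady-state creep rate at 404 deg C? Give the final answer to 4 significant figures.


rate = A * exp(-Q / (R*T))
T = 404 + 273.15 = 677.15 K
rate = 3.3988e+11 * exp(-200e3 / (8.314 * 677.15))
rate = 1.268e-04 1/s


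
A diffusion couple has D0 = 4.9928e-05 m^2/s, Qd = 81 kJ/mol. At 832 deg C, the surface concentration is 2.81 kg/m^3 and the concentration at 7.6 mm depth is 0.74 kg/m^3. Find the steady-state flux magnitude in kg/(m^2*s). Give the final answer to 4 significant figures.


Step 1: D = D0 * exp(-Qd/(R*T))
T = 832 + 273.15 = 1105.15 K
D = 4.9928e-05 * exp(-81e3 / (8.314 * 1105.15)) = 7.40902e-09 m^2/s
Step 2: J = D * (C1 - C2) / dx
J = 7.40902e-09 * (2.81 - 0.74) / 7.6e-03
J = 2.018e-06 kg/(m^2*s)


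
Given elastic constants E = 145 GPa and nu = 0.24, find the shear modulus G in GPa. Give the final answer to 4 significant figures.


G = E / (2*(1+nu))
G = 145 / (2*(1+0.24))
G = 58.47 GPa


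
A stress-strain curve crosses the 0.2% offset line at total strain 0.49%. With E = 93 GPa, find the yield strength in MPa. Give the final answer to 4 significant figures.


Offset strain = 0.002
Elastic strain at yield = total_strain - offset = 4.9e-03 - 0.002 = 2.9e-03
sigma_y = E * elastic_strain = 93000 * 2.9e-03
sigma_y = 269.7 MPa


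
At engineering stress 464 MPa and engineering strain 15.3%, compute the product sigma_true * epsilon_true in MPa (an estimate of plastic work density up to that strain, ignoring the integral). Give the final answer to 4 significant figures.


sigma_true = sigma_eng * (1 + epsilon_eng)
sigma_true = 464 * (1 + 0.153) = 534.992 MPa
epsilon_true = ln(1 + epsilon_eng)
epsilon_true = ln(1 + 0.153) = 0.142367
sigma_true * epsilon_true = 534.992 * 0.142367 = 76.17 MPa


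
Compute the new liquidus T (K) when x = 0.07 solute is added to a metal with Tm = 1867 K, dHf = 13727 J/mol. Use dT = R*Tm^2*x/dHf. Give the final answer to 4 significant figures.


dT = R*Tm^2*x / dHf
dT = 8.314 * 1867^2 * 0.07 / 13727
dT = 147.782 K
T_new = 1867 - 147.782 = 1719 K


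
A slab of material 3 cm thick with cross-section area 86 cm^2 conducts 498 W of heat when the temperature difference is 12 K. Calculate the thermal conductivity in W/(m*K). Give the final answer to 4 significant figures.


k = Q*L / (A*dT)
L = 0.03 m, A = 8.6e-03 m^2
k = 498 * 0.03 / (8.6e-03 * 12)
k = 144.8 W/(m*K)


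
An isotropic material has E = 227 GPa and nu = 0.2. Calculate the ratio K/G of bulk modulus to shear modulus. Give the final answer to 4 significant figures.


G = E / (2*(1+nu))
G = 227 / (2*(1+0.2)) = 94.5833 GPa
K = E / (3*(1-2*nu))
K = 227 / (3*(1-2*0.2)) = 126.111 GPa
K/G = 126.111 / 94.5833 = 1.333


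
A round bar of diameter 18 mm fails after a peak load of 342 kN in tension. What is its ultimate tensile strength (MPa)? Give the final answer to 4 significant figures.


A0 = pi*(d/2)^2 = pi*(18/2)^2 = 254.469 mm^2
UTS = F_max / A0 = 342*1000 / 254.469
UTS = 1344 MPa


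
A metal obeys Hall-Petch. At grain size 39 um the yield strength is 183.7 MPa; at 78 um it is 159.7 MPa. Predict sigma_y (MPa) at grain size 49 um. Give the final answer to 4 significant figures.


sigma_y = sigma0 + k / sqrt(d)
1/sqrt(d1) = 1/sqrt(3.9e-05) = 160.128;  1/sqrt(d2) = 113.228
k = (sigma1 - sigma2) / (1/sqrt(d1) - 1/sqrt(d2)) = (183.7 - 159.7) / (160.128 - 113.228) = 0.511722 MPa*m^0.5
sigma0 = sigma1 - k/sqrt(d1) = 183.7 - 0.511722*160.128 = 101.759 MPa
sigma_y(d3) = 101.759 + 0.511722 / sqrt(4.9e-05) = 174.9 MPa


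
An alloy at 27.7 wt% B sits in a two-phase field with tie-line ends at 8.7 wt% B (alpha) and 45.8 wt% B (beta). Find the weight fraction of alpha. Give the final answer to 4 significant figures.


f_alpha = (C_beta - C0) / (C_beta - C_alpha)
f_alpha = (45.8 - 27.7) / (45.8 - 8.7)
f_alpha = 0.4879


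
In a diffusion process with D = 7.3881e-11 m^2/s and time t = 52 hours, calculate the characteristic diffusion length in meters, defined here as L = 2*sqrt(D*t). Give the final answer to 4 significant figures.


t = 52 hr = 187200 s
Diffusion length = 2*sqrt(D*t)
= 2*sqrt(7.3881e-11 * 187200)
= 7.438e-03 m


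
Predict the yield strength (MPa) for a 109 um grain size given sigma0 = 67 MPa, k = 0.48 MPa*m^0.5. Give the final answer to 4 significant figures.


sigma_y = sigma0 + k / sqrt(d)
d = 109 um = 1.09e-04 m
sigma_y = 67 + 0.48 / sqrt(1.09e-04)
sigma_y = 113 MPa


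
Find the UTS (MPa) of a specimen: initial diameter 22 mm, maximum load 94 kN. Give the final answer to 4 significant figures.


A0 = pi*(d/2)^2 = pi*(22/2)^2 = 380.133 mm^2
UTS = F_max / A0 = 94*1000 / 380.133
UTS = 247.3 MPa


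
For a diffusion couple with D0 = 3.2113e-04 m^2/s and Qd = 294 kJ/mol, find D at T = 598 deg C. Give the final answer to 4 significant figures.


D = D0 * exp(-Qd / (R*T))
T = 871.15 K
D = 3.2113e-04 * exp(-294e3 / (8.314 * 871.15))
D = 7.545e-22 m^2/s


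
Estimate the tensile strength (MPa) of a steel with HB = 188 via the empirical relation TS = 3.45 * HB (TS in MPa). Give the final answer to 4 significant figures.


TS (MPa) = 3.45 * HB
TS = 3.45 * 188
TS = 648.6 MPa


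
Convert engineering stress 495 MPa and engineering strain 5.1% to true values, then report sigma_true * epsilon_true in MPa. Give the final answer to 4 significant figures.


sigma_true = sigma_eng * (1 + epsilon_eng)
sigma_true = 495 * (1 + 0.051) = 520.245 MPa
epsilon_true = ln(1 + epsilon_eng)
epsilon_true = ln(1 + 0.051) = 0.0497421
sigma_true * epsilon_true = 520.245 * 0.0497421 = 25.88 MPa


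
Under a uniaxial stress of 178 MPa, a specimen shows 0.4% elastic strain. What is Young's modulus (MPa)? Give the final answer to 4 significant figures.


E = sigma / epsilon
epsilon = 0.4% = 4e-03
E = 178 / 4e-03
E = 44500 MPa


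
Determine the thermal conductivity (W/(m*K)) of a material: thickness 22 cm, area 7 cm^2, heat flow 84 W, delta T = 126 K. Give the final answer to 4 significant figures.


k = Q*L / (A*dT)
L = 0.22 m, A = 7e-04 m^2
k = 84 * 0.22 / (7e-04 * 126)
k = 209.5 W/(m*K)


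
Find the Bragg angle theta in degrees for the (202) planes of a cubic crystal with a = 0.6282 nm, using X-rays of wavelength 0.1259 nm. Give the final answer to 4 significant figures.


d = a / sqrt(h^2+k^2+l^2)
d = 0.6282 / sqrt(8) = 0.222102 nm
lambda = 2*d*sin(theta)  =>  sin(theta) = lambda / (2*d)
sin(theta) = 0.1259 / (2 * 0.222102) = 0.283428
theta = 16.46 deg


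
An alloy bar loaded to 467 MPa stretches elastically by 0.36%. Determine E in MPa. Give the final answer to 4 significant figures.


E = sigma / epsilon
epsilon = 0.36% = 3.6e-03
E = 467 / 3.6e-03
E = 129700 MPa


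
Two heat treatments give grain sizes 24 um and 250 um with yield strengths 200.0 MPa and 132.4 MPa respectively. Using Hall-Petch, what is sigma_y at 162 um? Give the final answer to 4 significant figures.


sigma_y = sigma0 + k / sqrt(d)
1/sqrt(d1) = 1/sqrt(2.4e-05) = 204.124;  1/sqrt(d2) = 63.2456
k = (sigma1 - sigma2) / (1/sqrt(d1) - 1/sqrt(d2)) = (200.0 - 132.4) / (204.124 - 63.2456) = 0.479846 MPa*m^0.5
sigma0 = sigma1 - k/sqrt(d1) = 200.0 - 0.479846*204.124 = 102.052 MPa
sigma_y(d3) = 102.052 + 0.479846 / sqrt(1.62e-04) = 139.8 MPa


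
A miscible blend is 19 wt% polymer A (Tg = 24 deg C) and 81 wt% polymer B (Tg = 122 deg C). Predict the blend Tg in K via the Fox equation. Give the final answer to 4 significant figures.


1/Tg = w1/Tg1 + w2/Tg2 (in Kelvin)
Tg1 = 297.15 K, Tg2 = 395.15 K
1/Tg = 0.19/297.15 + 0.81/395.15
Tg = 371.8 K


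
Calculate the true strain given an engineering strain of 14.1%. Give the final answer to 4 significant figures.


epsilon_true = ln(1 + epsilon_eng)
epsilon_true = ln(1 + 0.141)
epsilon_true = 0.1319


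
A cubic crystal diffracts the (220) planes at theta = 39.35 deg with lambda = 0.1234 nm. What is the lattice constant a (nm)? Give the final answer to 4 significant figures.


d = lambda / (2*sin(theta))
d = 0.1234 / (2*sin(39.35 deg))
d = 0.09731 nm
a = d * sqrt(h^2+k^2+l^2) = 0.09731 * sqrt(8)
a = 0.2752 nm


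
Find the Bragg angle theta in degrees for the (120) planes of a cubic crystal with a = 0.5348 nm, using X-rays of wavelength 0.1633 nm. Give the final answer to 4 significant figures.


d = a / sqrt(h^2+k^2+l^2)
d = 0.5348 / sqrt(5) = 0.23917 nm
lambda = 2*d*sin(theta)  =>  sin(theta) = lambda / (2*d)
sin(theta) = 0.1633 / (2 * 0.23917) = 0.341389
theta = 19.96 deg


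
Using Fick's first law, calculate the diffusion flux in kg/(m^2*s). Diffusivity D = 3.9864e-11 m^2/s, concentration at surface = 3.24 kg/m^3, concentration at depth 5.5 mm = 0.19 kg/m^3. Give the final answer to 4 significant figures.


J = -D * (dC/dx) = D * (C1 - C2) / dx
J = 3.9864e-11 * (3.24 - 0.19) / 5.5e-03
J = 2.211e-08 kg/(m^2*s)


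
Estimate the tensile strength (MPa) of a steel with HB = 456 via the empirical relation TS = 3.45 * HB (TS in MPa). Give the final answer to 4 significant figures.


TS (MPa) = 3.45 * HB
TS = 3.45 * 456
TS = 1573 MPa


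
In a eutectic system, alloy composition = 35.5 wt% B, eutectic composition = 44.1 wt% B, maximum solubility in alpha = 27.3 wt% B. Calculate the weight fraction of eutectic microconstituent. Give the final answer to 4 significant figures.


f_primary = (C_e - C0) / (C_e - C_alpha_max)
f_primary = (44.1 - 35.5) / (44.1 - 27.3)
f_primary = 0.511905
f_eutectic = 1 - 0.511905 = 0.4881


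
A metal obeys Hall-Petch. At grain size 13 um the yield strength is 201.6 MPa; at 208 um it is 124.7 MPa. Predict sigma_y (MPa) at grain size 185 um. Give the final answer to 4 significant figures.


sigma_y = sigma0 + k / sqrt(d)
1/sqrt(d1) = 1/sqrt(1.3e-05) = 277.35;  1/sqrt(d2) = 69.3375
k = (sigma1 - sigma2) / (1/sqrt(d1) - 1/sqrt(d2)) = (201.6 - 124.7) / (277.35 - 69.3375) = 0.369689 MPa*m^0.5
sigma0 = sigma1 - k/sqrt(d1) = 201.6 - 0.369689*277.35 = 99.0667 MPa
sigma_y(d3) = 99.0667 + 0.369689 / sqrt(1.85e-04) = 126.2 MPa


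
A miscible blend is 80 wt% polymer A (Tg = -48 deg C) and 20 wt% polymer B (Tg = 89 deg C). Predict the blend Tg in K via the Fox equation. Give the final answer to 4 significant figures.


1/Tg = w1/Tg1 + w2/Tg2 (in Kelvin)
Tg1 = 225.15 K, Tg2 = 362.15 K
1/Tg = 0.8/225.15 + 0.2/362.15
Tg = 243.6 K


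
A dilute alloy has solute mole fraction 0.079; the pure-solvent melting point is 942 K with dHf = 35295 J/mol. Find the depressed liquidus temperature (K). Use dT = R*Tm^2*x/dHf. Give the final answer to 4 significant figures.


dT = R*Tm^2*x / dHf
dT = 8.314 * 942^2 * 0.079 / 35295
dT = 16.513 K
T_new = 942 - 16.513 = 925.5 K


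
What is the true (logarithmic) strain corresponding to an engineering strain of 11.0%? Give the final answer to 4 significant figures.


epsilon_true = ln(1 + epsilon_eng)
epsilon_true = ln(1 + 0.11)
epsilon_true = 0.1044


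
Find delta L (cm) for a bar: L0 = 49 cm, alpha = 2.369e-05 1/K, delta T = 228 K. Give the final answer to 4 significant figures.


dL = L0 * alpha * dT
dL = 49 * 2.369e-05 * 228
dL = 0.2647 cm


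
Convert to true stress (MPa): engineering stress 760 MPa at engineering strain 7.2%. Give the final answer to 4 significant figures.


sigma_true = sigma_eng * (1 + epsilon_eng)
sigma_true = 760 * (1 + 0.072)
sigma_true = 814.7 MPa


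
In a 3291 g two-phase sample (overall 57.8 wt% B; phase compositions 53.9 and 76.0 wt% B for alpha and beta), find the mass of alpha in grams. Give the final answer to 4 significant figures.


f_alpha = (C_beta - C0) / (C_beta - C_alpha)
f_alpha = (76.0 - 57.8) / (76.0 - 53.9) = 0.823529
m_alpha = f_alpha * m_total = 0.823529 * 3291 = 2710 g


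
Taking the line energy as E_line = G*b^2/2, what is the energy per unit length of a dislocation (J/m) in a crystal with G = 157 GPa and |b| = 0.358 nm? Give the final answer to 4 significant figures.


E = G*b^2/2
b = 0.358 nm = 3.58e-10 m
G = 157 GPa = 1.57e+11 Pa
E = 0.5 * 1.57e+11 * (3.58e-10)^2
E = 1.006e-08 J/m


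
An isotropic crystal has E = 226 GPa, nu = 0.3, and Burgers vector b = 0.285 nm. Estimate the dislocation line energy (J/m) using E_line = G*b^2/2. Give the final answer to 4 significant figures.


Step 1: G = E / (2*(1+nu))
G = 226 / (2*(1+0.3)) = 86.9231 GPa = 8.69231e+10 Pa
Step 2: E_line = G*b^2/2
b = 0.285 nm = 2.85e-10 m
E_line = 0.5 * 8.69231e+10 * (2.85e-10)^2 = 3.53e-09 J/m


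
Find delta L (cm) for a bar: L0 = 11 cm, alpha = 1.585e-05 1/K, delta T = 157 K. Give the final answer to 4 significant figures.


dL = L0 * alpha * dT
dL = 11 * 1.585e-05 * 157
dL = 0.02737 cm


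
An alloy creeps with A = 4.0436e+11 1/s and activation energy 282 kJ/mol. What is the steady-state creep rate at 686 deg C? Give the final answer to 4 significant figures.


rate = A * exp(-Q / (R*T))
T = 686 + 273.15 = 959.15 K
rate = 4.0436e+11 * exp(-282e3 / (8.314 * 959.15))
rate = 1.773e-04 1/s


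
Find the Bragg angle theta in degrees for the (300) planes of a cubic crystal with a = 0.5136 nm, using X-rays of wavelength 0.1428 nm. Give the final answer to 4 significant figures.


d = a / sqrt(h^2+k^2+l^2)
d = 0.5136 / sqrt(9) = 0.1712 nm
lambda = 2*d*sin(theta)  =>  sin(theta) = lambda / (2*d)
sin(theta) = 0.1428 / (2 * 0.1712) = 0.417056
theta = 24.65 deg


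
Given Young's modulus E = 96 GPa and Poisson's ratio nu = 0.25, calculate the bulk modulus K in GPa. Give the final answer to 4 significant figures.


K = E / (3*(1-2*nu))
K = 96 / (3*(1-2*0.25))
K = 64 GPa


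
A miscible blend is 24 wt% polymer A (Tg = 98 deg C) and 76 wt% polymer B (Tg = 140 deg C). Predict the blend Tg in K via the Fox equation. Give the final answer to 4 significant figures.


1/Tg = w1/Tg1 + w2/Tg2 (in Kelvin)
Tg1 = 371.15 K, Tg2 = 413.15 K
1/Tg = 0.24/371.15 + 0.76/413.15
Tg = 402.2 K


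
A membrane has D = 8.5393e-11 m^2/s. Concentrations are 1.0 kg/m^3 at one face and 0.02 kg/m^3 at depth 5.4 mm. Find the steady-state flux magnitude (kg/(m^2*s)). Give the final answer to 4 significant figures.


J = -D * (dC/dx) = D * (C1 - C2) / dx
J = 8.5393e-11 * (1.0 - 0.02) / 5.4e-03
J = 1.55e-08 kg/(m^2*s)


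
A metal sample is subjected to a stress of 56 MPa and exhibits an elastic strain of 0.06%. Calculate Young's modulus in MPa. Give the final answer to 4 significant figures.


E = sigma / epsilon
epsilon = 0.06% = 6e-04
E = 56 / 6e-04
E = 93330 MPa


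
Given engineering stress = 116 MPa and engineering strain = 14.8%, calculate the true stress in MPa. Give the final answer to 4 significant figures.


sigma_true = sigma_eng * (1 + epsilon_eng)
sigma_true = 116 * (1 + 0.148)
sigma_true = 133.2 MPa


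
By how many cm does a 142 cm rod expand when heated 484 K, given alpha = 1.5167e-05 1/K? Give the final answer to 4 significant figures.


dL = L0 * alpha * dT
dL = 142 * 1.5167e-05 * 484
dL = 1.042 cm


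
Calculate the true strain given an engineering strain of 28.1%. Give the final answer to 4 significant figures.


epsilon_true = ln(1 + epsilon_eng)
epsilon_true = ln(1 + 0.281)
epsilon_true = 0.2476


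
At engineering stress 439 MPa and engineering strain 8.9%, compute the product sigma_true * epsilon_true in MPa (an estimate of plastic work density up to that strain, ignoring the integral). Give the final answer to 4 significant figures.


sigma_true = sigma_eng * (1 + epsilon_eng)
sigma_true = 439 * (1 + 0.089) = 478.071 MPa
epsilon_true = ln(1 + epsilon_eng)
epsilon_true = ln(1 + 0.089) = 0.0852598
sigma_true * epsilon_true = 478.071 * 0.0852598 = 40.76 MPa


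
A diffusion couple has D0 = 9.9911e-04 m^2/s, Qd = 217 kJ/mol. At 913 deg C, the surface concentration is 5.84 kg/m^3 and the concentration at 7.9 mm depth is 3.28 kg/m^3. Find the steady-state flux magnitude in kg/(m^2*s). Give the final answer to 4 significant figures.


Step 1: D = D0 * exp(-Qd/(R*T))
T = 913 + 273.15 = 1186.15 K
D = 9.9911e-04 * exp(-217e3 / (8.314 * 1186.15)) = 2.77467e-13 m^2/s
Step 2: J = D * (C1 - C2) / dx
J = 2.77467e-13 * (5.84 - 3.28) / 7.9e-03
J = 8.991e-11 kg/(m^2*s)


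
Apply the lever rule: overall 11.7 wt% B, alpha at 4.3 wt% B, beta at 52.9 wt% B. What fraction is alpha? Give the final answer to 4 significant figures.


f_alpha = (C_beta - C0) / (C_beta - C_alpha)
f_alpha = (52.9 - 11.7) / (52.9 - 4.3)
f_alpha = 0.8477


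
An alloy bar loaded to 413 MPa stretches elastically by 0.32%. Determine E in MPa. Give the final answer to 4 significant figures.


E = sigma / epsilon
epsilon = 0.32% = 3.2e-03
E = 413 / 3.2e-03
E = 129100 MPa


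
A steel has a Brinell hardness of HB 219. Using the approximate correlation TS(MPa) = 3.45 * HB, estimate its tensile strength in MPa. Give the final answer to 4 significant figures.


TS (MPa) = 3.45 * HB
TS = 3.45 * 219
TS = 755.6 MPa


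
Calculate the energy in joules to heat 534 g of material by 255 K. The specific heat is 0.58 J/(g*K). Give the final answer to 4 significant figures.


Q = m * cp * dT
Q = 534 * 0.58 * 255
Q = 78980 J


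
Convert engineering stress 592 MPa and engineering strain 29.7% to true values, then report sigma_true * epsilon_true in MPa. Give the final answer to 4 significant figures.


sigma_true = sigma_eng * (1 + epsilon_eng)
sigma_true = 592 * (1 + 0.297) = 767.824 MPa
epsilon_true = ln(1 + epsilon_eng)
epsilon_true = ln(1 + 0.297) = 0.260054
sigma_true * epsilon_true = 767.824 * 0.260054 = 199.7 MPa


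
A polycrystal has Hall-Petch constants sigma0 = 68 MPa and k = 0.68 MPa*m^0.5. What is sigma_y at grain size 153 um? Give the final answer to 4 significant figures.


sigma_y = sigma0 + k / sqrt(d)
d = 153 um = 1.53e-04 m
sigma_y = 68 + 0.68 / sqrt(1.53e-04)
sigma_y = 123 MPa


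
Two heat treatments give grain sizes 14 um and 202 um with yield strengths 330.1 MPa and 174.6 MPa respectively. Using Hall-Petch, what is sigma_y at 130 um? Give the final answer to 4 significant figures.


sigma_y = sigma0 + k / sqrt(d)
1/sqrt(d1) = 1/sqrt(1.4e-05) = 267.261;  1/sqrt(d2) = 70.3598
k = (sigma1 - sigma2) / (1/sqrt(d1) - 1/sqrt(d2)) = (330.1 - 174.6) / (267.261 - 70.3598) = 0.789735 MPa*m^0.5
sigma0 = sigma1 - k/sqrt(d1) = 330.1 - 0.789735*267.261 = 119.034 MPa
sigma_y(d3) = 119.034 + 0.789735 / sqrt(1.3e-04) = 188.3 MPa


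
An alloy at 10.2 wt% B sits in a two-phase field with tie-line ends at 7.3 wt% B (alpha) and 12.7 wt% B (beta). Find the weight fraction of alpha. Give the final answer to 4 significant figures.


f_alpha = (C_beta - C0) / (C_beta - C_alpha)
f_alpha = (12.7 - 10.2) / (12.7 - 7.3)
f_alpha = 0.463


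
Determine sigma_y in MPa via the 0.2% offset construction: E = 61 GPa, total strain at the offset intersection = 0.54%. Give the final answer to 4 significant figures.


Offset strain = 0.002
Elastic strain at yield = total_strain - offset = 5.4e-03 - 0.002 = 3.4e-03
sigma_y = E * elastic_strain = 61000 * 3.4e-03
sigma_y = 207.4 MPa


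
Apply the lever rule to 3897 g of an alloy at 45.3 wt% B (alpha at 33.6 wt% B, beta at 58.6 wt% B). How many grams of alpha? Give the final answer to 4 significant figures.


f_alpha = (C_beta - C0) / (C_beta - C_alpha)
f_alpha = (58.6 - 45.3) / (58.6 - 33.6) = 0.532
m_alpha = f_alpha * m_total = 0.532 * 3897 = 2073 g


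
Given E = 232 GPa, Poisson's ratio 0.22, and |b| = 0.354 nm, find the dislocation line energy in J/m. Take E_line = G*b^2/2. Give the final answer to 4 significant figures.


Step 1: G = E / (2*(1+nu))
G = 232 / (2*(1+0.22)) = 95.082 GPa = 9.5082e+10 Pa
Step 2: E_line = G*b^2/2
b = 0.354 nm = 3.54e-10 m
E_line = 0.5 * 9.5082e+10 * (3.54e-10)^2 = 5.958e-09 J/m


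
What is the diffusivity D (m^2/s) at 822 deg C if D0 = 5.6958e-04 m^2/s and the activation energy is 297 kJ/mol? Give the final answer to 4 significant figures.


D = D0 * exp(-Qd / (R*T))
T = 1095.15 K
D = 5.6958e-04 * exp(-297e3 / (8.314 * 1095.15))
D = 3.884e-18 m^2/s


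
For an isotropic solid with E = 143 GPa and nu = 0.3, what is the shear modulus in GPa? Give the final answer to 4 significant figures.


G = E / (2*(1+nu))
G = 143 / (2*(1+0.3))
G = 55 GPa


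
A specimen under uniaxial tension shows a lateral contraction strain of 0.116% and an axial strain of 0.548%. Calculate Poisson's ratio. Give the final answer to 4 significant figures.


nu = -epsilon_lat / epsilon_axial
Lateral strain is contraction (negative), so using magnitudes:
nu = 0.116 / 0.548
nu = 0.2117


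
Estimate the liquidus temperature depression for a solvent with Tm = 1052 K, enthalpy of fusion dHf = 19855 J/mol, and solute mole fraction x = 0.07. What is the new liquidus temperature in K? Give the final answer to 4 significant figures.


dT = R*Tm^2*x / dHf
dT = 8.314 * 1052^2 * 0.07 / 19855
dT = 32.4392 K
T_new = 1052 - 32.4392 = 1020 K


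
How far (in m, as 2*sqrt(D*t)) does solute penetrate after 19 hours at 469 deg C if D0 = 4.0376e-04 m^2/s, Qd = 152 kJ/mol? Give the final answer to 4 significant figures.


Step 1: D = D0 * exp(-Qd/(R*T))
T = 742.15 K
D = 4.0376e-04 * exp(-152e3 / (8.314 * 742.15)) = 8.08243e-15 m^2/s
Step 2: L = 2*sqrt(D*t)
t = 19 h = 68400 s
L = 2*sqrt(8.08243e-15 * 68400) = 4.703e-05 m


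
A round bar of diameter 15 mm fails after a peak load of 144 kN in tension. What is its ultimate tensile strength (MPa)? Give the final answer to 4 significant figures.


A0 = pi*(d/2)^2 = pi*(15/2)^2 = 176.715 mm^2
UTS = F_max / A0 = 144*1000 / 176.715
UTS = 814.9 MPa


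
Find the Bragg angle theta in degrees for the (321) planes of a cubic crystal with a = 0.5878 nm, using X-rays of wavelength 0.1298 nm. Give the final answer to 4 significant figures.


d = a / sqrt(h^2+k^2+l^2)
d = 0.5878 / sqrt(14) = 0.157096 nm
lambda = 2*d*sin(theta)  =>  sin(theta) = lambda / (2*d)
sin(theta) = 0.1298 / (2 * 0.157096) = 0.413123
theta = 24.4 deg


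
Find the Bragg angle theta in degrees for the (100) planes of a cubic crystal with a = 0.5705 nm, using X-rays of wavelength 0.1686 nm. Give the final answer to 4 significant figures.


d = a / sqrt(h^2+k^2+l^2)
d = 0.5705 / sqrt(1) = 0.5705 nm
lambda = 2*d*sin(theta)  =>  sin(theta) = lambda / (2*d)
sin(theta) = 0.1686 / (2 * 0.5705) = 0.147765
theta = 8.497 deg


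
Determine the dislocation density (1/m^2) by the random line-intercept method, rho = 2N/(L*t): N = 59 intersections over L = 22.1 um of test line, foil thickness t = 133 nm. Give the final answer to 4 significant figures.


rho = 2N / (L * t)
L = 22.1 um = 2.21e-05 m, t = 133 nm = 1.33e-07 m
rho = 2 * 59 / (2.21e-05 * 1.33e-07)
rho = 4.015e+13 1/m^2


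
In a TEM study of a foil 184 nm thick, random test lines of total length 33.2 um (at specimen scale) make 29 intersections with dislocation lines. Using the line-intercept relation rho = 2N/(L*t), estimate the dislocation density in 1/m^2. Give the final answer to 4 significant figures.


rho = 2N / (L * t)
L = 33.2 um = 3.32e-05 m, t = 184 nm = 1.84e-07 m
rho = 2 * 29 / (3.32e-05 * 1.84e-07)
rho = 9.494e+12 1/m^2


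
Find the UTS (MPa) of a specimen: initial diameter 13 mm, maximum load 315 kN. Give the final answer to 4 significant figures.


A0 = pi*(d/2)^2 = pi*(13/2)^2 = 132.732 mm^2
UTS = F_max / A0 = 315*1000 / 132.732
UTS = 2373 MPa


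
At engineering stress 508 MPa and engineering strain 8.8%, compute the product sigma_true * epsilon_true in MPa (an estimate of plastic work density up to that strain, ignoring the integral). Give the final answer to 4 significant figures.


sigma_true = sigma_eng * (1 + epsilon_eng)
sigma_true = 508 * (1 + 0.088) = 552.704 MPa
epsilon_true = ln(1 + epsilon_eng)
epsilon_true = ln(1 + 0.088) = 0.0843411
sigma_true * epsilon_true = 552.704 * 0.0843411 = 46.62 MPa


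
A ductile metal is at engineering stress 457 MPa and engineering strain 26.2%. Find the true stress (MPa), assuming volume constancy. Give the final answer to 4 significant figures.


sigma_true = sigma_eng * (1 + epsilon_eng)
sigma_true = 457 * (1 + 0.262)
sigma_true = 576.7 MPa


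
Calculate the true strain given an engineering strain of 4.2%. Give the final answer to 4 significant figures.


epsilon_true = ln(1 + epsilon_eng)
epsilon_true = ln(1 + 0.042)
epsilon_true = 0.04114


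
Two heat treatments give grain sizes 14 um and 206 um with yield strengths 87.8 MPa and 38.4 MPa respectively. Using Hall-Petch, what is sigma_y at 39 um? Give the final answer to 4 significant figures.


sigma_y = sigma0 + k / sqrt(d)
1/sqrt(d1) = 1/sqrt(1.4e-05) = 267.261;  1/sqrt(d2) = 69.6733
k = (sigma1 - sigma2) / (1/sqrt(d1) - 1/sqrt(d2)) = (87.8 - 38.4) / (267.261 - 69.6733) = 0.250015 MPa*m^0.5
sigma0 = sigma1 - k/sqrt(d1) = 87.8 - 0.250015*267.261 = 20.9806 MPa
sigma_y(d3) = 20.9806 + 0.250015 / sqrt(3.9e-05) = 61.02 MPa


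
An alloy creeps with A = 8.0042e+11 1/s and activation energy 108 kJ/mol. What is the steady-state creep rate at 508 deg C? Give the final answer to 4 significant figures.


rate = A * exp(-Q / (R*T))
T = 508 + 273.15 = 781.15 K
rate = 8.0042e+11 * exp(-108e3 / (8.314 * 781.15))
rate = 48000 1/s


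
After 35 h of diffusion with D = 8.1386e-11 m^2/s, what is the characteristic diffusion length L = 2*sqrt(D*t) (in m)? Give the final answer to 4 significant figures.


t = 35 hr = 126000 s
Diffusion length = 2*sqrt(D*t)
= 2*sqrt(8.1386e-11 * 126000)
= 6.405e-03 m


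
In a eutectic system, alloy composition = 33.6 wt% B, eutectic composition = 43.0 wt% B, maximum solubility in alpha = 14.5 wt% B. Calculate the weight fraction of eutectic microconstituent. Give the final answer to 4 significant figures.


f_primary = (C_e - C0) / (C_e - C_alpha_max)
f_primary = (43.0 - 33.6) / (43.0 - 14.5)
f_primary = 0.329825
f_eutectic = 1 - 0.329825 = 0.6702


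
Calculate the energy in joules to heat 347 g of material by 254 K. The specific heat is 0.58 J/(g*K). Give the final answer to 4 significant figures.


Q = m * cp * dT
Q = 347 * 0.58 * 254
Q = 51120 J


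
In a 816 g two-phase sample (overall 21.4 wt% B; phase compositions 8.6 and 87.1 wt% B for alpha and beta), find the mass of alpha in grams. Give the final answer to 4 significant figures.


f_alpha = (C_beta - C0) / (C_beta - C_alpha)
f_alpha = (87.1 - 21.4) / (87.1 - 8.6) = 0.836943
m_alpha = f_alpha * m_total = 0.836943 * 816 = 682.9 g


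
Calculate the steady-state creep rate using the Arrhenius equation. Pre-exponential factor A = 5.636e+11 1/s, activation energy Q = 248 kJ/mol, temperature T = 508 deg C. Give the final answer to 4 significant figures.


rate = A * exp(-Q / (R*T))
T = 508 + 273.15 = 781.15 K
rate = 5.636e+11 * exp(-248e3 / (8.314 * 781.15))
rate = 1.469e-05 1/s


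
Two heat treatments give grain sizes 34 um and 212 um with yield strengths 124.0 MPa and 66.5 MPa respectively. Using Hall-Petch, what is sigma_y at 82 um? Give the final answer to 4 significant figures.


sigma_y = sigma0 + k / sqrt(d)
1/sqrt(d1) = 1/sqrt(3.4e-05) = 171.499;  1/sqrt(d2) = 68.6803
k = (sigma1 - sigma2) / (1/sqrt(d1) - 1/sqrt(d2)) = (124.0 - 66.5) / (171.499 - 68.6803) = 0.559239 MPa*m^0.5
sigma0 = sigma1 - k/sqrt(d1) = 124.0 - 0.559239*171.499 = 28.0913 MPa
sigma_y(d3) = 28.0913 + 0.559239 / sqrt(8.2e-05) = 89.85 MPa


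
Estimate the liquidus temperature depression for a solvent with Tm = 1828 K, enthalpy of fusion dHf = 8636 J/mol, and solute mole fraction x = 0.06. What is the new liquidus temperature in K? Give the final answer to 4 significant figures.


dT = R*Tm^2*x / dHf
dT = 8.314 * 1828^2 * 0.06 / 8636
dT = 193.019 K
T_new = 1828 - 193.019 = 1635 K


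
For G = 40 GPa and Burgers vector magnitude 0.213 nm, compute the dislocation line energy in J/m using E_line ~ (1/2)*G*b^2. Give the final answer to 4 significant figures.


E = G*b^2/2
b = 0.213 nm = 2.13e-10 m
G = 40 GPa = 4e+10 Pa
E = 0.5 * 4e+10 * (2.13e-10)^2
E = 9.074e-10 J/m
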